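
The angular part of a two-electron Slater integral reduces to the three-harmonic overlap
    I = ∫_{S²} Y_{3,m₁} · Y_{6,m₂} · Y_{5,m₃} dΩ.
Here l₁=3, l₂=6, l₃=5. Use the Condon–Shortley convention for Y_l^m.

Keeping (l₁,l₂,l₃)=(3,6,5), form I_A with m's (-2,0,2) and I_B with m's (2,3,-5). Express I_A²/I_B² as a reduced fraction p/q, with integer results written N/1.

7/2

Same 3,6,5: normalisation and zero-m 3j drop out of the ratio.
A: Δ: 4! 2! 8! / 15! → 1/675675; sum: t=3:−1/8640 t=4:+1/34560 = -1/11520; 3j²(3 6 5; -2 0 2) = Δ·Π!·Σ² = 3/143  (sign +1)
B: Δ: 4! 2! 8! / 15! → 1/675675; sum: t=1:−1/483840 = -1/483840; 3j²(3 6 5; 2 3 -5) = Δ·Π!·Σ² = 6/1001  (sign -1)
I_A²/I_B² = (3/143)/(6/1001) = 7/2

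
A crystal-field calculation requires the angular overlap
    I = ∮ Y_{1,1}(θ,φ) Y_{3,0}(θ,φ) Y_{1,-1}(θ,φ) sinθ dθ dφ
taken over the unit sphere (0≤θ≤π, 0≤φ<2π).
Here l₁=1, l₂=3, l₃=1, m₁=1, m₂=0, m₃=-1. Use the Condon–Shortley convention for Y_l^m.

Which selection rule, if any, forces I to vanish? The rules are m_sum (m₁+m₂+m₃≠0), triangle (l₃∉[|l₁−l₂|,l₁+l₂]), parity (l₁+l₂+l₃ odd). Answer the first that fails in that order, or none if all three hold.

Σmᵢ = 0  ✓
l₃∈[|l₁−l₂|,l₁+l₂]=[2,4], have l₃=1  ✗
Σlᵢ = 5 ⇒ odd

triangle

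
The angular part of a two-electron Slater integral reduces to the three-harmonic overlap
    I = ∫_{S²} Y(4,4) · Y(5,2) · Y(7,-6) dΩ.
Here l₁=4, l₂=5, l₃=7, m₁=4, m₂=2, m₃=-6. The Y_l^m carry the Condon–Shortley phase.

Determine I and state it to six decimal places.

-0.188638

Rules hold: Σm=0, L=16 even, 1≤7≤9.
N = 9·11·15 = 1485
Δ = 2!·6!·8!/17! = 1/6126120
Racah Σ t=0..2: t=0:+1/69120 t=1:−1/20736 t=2:+1/69120 = -1/51840
⇒ 3j(4 5 7; 0 0 0)² = 280/21879, sgn +1
Racah Σ t=0..0: t=0:+1/7257600 = 1/7257600
⇒ 3j(4 5 7; 4 2 -6)² = 2/85, sgn -1
4πI² = N·(3j₀)²·(3jₘ)² = 1680/3757
I = -1·√(0.447165/4π) = -0.18863797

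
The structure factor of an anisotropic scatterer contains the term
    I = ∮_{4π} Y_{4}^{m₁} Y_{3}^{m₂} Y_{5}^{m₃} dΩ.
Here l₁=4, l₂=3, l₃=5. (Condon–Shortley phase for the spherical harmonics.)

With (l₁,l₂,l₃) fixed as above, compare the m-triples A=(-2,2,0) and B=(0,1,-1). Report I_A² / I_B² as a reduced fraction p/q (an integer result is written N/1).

480/121

Same 4,3,5: normalisation and zero-m 3j drop out of the ratio.
A: Δ: 2! 6! 4! / 13! → 1/180180; sum: t=1:−1/2880 t=2:+1/576 = 1/720; 3j²(4 3 5; -2 2 0) = Δ·Π!·Σ² = 80/3003  (sign -1)
B: Δ: 2! 6! 4! / 13! → 1/180180; sum: t=0:+1/2304 t=1:−1/216 t=2:+1/384 = -11/6912; 3j²(4 3 5; 0 1 -1) = Δ·Π!·Σ² = 11/1638  (sign -1)
I_A²/I_B² = (80/3003)/(11/1638) = 480/121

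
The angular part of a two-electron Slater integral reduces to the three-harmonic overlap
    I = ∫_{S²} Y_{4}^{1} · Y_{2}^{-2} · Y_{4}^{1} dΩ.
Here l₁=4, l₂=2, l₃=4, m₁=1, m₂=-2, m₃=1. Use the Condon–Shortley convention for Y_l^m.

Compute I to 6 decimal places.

0.200662

Rules hold: Σm=0, L=10 even, 2≤4≤6.
N = 9·5·9 = 405
Δ = 2!·6!·2!/11! = 1/13860
Racah Σ t=0..2: t=0:+1/192 t=1:−1/36 t=2:+1/192 = -5/288
⇒ 3j(4 2 4; 0 0 0)² = 20/693, sgn -1
Racah Σ t=0..0: t=0:+1/144 = 1/144
⇒ 3j(4 2 4; 1 -2 1)² = 10/231, sgn -1
4πI² = N·(3j₀)²·(3jₘ)² = 3000/5929
I = +1·√(0.505988/4π) = 0.20066192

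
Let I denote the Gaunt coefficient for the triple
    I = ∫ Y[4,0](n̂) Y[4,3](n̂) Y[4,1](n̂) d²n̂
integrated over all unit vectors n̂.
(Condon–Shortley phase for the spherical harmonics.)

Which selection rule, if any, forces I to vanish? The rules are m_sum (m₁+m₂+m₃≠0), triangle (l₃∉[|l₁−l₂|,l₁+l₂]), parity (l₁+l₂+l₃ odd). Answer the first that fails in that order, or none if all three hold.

m₁+m₂+m₃ = 0 + 3 + 1 = 4  ✗
triangle: |4−4|=0 ≤ l₃=4 ≤ 4+4=8
parity: l₁+l₂+l₃ = 12 is even

m_sum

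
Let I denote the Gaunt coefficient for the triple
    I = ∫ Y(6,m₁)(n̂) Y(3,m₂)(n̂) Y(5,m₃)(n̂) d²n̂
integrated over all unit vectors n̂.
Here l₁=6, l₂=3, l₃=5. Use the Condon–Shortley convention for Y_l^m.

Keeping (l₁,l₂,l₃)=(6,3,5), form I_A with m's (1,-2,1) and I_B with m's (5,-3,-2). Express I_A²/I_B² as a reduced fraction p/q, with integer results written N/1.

Same 6,3,5: normalisation and zero-m 3j drop out of the ratio.
A: Δ: 4! 8! 2! / 15! → 1/675675; sum: t=0:+1/17280 t=1:−1/6912 = -1/11520; 3j²(6 3 5; 1 -2 1) = Δ·Π!·Σ² = 2/143  (sign -1)
B: Δ: 4! 8! 2! / 15! → 1/675675; sum: t=0:+1/241920 = 1/241920; 3j²(6 3 5; 5 -3 -2) = Δ·Π!·Σ² = 2/91  (sign -1)
I_A²/I_B² = (2/143)/(2/91) = 7/11

7/11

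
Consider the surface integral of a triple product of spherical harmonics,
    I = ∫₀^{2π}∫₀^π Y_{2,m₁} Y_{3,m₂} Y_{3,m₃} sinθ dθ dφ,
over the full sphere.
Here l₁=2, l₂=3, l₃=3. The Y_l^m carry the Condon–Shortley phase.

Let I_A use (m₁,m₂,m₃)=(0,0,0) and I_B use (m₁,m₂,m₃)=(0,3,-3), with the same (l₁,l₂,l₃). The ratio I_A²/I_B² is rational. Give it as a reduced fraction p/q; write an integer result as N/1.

l's match ⇒ only the (l;m) 3-j factors differ between A and B.
A: triangle coeff Δ(2,3,3) = 1/3780; Σ_t [0,2]: t=0:+1/24 t=1:−1/4 t=2:+1/24 = -1/6; (3j)²=4/105 [(2 3 3; 0 0 0)], sign=+1
B: triangle coeff Δ(2,3,3) = 1/3780; Σ_t [2,2]: t=2:+1/96 = 1/96; (3j)²=5/84 [(2 3 3; 0 3 -3)], sign=+1
I_A²/I_B² = (4/105)/(5/84) = 16/25

16/25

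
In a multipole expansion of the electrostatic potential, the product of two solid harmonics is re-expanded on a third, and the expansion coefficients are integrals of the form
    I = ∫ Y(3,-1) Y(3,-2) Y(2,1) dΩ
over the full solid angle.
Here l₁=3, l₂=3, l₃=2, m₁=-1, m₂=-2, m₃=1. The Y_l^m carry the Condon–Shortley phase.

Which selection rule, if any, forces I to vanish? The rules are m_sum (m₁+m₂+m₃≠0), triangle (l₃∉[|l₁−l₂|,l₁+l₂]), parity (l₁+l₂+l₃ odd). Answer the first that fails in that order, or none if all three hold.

azimuthal sum: -1 − 2 + 1 = -2  ✗
0 ≤ 2 ≤ 6 (triangle on l)
L = 3 + 3 + 2 = 8 (even)

m_sum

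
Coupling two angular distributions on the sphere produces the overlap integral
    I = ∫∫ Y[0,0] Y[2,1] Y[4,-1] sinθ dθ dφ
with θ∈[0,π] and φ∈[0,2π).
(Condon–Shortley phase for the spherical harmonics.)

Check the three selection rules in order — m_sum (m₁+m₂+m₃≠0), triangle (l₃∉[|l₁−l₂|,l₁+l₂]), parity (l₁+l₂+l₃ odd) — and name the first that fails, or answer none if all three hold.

Σmᵢ = 0  ✓
l₃∈[|l₁−l₂|,l₁+l₂]=[2,2], have l₃=4  ✗
Σlᵢ = 6 ⇒ even

triangle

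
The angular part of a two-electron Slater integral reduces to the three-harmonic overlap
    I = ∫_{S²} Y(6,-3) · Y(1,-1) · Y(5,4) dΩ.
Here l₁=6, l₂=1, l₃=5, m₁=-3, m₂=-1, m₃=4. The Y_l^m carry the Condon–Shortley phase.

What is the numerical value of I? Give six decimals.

-0.070770

m-sum 0 ✓  L=12 even ✓  5≤5≤7 ✓
Π(2lᵢ+1) = 13×3×11 = 429
triangle coeff Δ(6,1,5) = 1/858
Σ_t [1,1]: t=1:−1/14400 = -1/14400
(3j)²=6/143 [(6 1 5; 0 0 0)], sign=+1
Σ_t [0,0]: t=0:+1/725760 = 1/725760
(3j)²=1/286 [(6 1 5; -3 -1 4)], sign=-1
⇒ 4πI² = 9/143
I = (-1)√(9/143/(4π)) = -0.07076985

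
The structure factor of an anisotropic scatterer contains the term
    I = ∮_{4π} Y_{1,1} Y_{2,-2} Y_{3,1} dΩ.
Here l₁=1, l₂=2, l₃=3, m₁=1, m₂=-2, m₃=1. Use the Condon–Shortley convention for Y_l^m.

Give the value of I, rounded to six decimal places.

m-sum 0 ✓  L=6 even ✓  1≤3≤3 ✓
Π(2lᵢ+1) = 3×5×7 = 105
triangle coeff Δ(1,2,3) = 1/105
Σ_t [0,0]: t=0:+1/4 = 1/4
(3j)²=3/35 [(1 2 3; 0 0 0)], sign=-1
Σ_t [0,0]: t=0:+1/48 = 1/48
(3j)²=1/105 [(1 2 3; 1 -2 1)], sign=+1
⇒ 4πI² = 3/35
I = (-1)√(3/35/(4π)) = -0.08258890

-0.082589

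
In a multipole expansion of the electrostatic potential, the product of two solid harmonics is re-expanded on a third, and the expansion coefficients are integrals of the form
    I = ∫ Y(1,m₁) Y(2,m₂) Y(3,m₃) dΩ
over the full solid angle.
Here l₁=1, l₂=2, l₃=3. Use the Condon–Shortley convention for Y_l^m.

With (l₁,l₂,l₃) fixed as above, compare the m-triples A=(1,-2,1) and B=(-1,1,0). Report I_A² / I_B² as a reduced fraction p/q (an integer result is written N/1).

1/3

l's match ⇒ only the (l;m) 3-j factors differ between A and B.
A: triangle coeff Δ(1,2,3) = 1/105; Σ_t [0,0]: t=0:+1/48 = 1/48; (3j)²=1/105 [(1 2 3; 1 -2 1)], sign=+1
B: triangle coeff Δ(1,2,3) = 1/105; Σ_t [0,0]: t=0:+1/12 = 1/12; (3j)²=1/35 [(1 2 3; -1 1 0)], sign=-1
I_A²/I_B² = (1/105)/(1/35) = 1/3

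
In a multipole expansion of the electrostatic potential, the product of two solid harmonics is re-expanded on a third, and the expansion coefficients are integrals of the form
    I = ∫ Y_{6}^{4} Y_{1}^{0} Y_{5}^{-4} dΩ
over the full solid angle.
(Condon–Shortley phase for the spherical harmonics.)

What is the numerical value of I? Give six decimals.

m-sum 0 ✓  L=12 even ✓  5≤5≤7 ✓
Π(2lᵢ+1) = 13×3×11 = 429
triangle coeff Δ(6,1,5) = 1/858
Σ_t [1,1]: t=1:−1/14400 = -1/14400
(3j)²=6/143 [(6 1 5; 0 0 0)], sign=+1
Σ_t [1,1]: t=1:−1/362880 = -1/362880
(3j)²=10/429 [(6 1 5; 4 0 -4)], sign=+1
⇒ 4πI² = 60/143
I = (+1)√(60/143/(4π)) = 0.18272698

0.182727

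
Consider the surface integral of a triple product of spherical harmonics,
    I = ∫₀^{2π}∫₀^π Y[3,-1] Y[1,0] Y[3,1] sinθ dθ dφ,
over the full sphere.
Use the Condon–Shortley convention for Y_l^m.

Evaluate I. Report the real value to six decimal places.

Σlᵢ=7 odd — θ-integrand is odd under cosθ→−cosθ; I=0

0.000000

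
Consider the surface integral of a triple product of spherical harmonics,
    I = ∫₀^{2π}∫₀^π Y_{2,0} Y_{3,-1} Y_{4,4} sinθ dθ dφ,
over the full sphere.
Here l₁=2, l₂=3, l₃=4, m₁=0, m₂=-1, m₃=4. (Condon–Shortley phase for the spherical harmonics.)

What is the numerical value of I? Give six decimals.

Σmᵢ = 3 ≠ 0, so the φ-integral vanishes; I = 0

0.000000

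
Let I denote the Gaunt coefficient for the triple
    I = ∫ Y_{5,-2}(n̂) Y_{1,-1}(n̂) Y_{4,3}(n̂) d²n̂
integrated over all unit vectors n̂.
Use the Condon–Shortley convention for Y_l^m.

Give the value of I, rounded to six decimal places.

0.085055

m-sum 0 ✓  L=10 even ✓  4≤4≤6 ✓
Π(2lᵢ+1) = 11×3×9 = 297
triangle coeff Δ(5,1,4) = 1/495
Σ_t [1,1]: t=1:−1/576 = -1/576
(3j)²=5/99 [(5 1 4; 0 0 0)], sign=-1
Σ_t [0,0]: t=0:+1/10080 = 1/10080
(3j)²=1/165 [(5 1 4; -2 -1 3)], sign=-1
⇒ 4πI² = 1/11
I = (+1)√(1/11/(4π)) = 0.08505478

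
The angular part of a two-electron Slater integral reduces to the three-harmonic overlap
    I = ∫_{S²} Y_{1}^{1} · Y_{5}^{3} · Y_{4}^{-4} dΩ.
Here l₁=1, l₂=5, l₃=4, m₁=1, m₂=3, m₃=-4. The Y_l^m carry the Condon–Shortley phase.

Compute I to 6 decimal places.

Checks pass: Σm=0; 10 even; l₃=4∈[4,6].
(2·1+1)(2·5+1)(2·4+1) = 297
Δ: 2! 0! 8! / 11! → 1/495
sum: t=1:−1/576 = -1/576
3j²(1 5 4; 0 0 0) = Δ·Π!·Σ² = 5/99  (sign -1)
sum: t=0:+1/80640 = 1/80640
3j²(1 5 4; 1 3 -4) = Δ·Π!·Σ² = 1/495  (sign +1)
combine: 4πI² = 297·5/99·1/495 = 1/33
take √, sign -1: I = -0.04910640

-0.049106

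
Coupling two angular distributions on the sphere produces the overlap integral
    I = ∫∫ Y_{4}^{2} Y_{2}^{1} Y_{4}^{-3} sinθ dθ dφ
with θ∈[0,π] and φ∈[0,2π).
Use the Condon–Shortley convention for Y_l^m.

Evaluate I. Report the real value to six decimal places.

Rules hold: Σm=0, L=10 even, 2≤4≤6.
N = 9·5·9 = 405
Δ = 2!·6!·2!/11! = 1/13860
Racah Σ t=0..2: t=0:+1/192 t=1:−1/36 t=2:+1/192 = -5/288
⇒ 3j(4 2 4; 0 0 0)² = 20/693, sgn -1
Racah Σ t=1..2: t=1:−1/240 t=2:+1/1440 = -1/288
⇒ 3j(4 2 4; 2 1 -3)² = 5/132, sgn +1
4πI² = N·(3j₀)²·(3jₘ)² = 375/847
I = -1·√(0.442739/4π) = -0.18770204

-0.187702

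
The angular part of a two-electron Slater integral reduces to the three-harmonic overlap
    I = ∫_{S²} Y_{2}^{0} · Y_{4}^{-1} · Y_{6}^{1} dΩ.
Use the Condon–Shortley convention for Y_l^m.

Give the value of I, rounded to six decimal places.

Checks pass: Σm=0; 12 even; l₃=6∈[2,6].
(2·2+1)(2·4+1)(2·6+1) = 585
Δ: 0! 4! 8! / 13! → 1/6435
sum: t=0:+1/2304 = 1/2304
3j²(2 4 6; 0 0 0) = Δ·Π!·Σ² = 5/143  (sign +1)
sum: t=0:+1/2880 = 1/2880
3j²(2 4 6; 0 -1 1) = Δ·Π!·Σ² = 14/429  (sign -1)
combine: 4πI² = 585·5/143·14/429 = 1050/1573
take √, sign -1: I = -0.23047581

-0.230476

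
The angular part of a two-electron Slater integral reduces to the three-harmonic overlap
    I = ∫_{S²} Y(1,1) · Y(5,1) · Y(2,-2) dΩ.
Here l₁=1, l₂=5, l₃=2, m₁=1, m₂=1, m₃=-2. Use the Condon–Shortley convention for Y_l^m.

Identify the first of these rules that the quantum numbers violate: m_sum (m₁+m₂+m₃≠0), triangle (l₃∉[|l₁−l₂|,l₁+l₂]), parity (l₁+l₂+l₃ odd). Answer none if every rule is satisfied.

m₁+m₂+m₃ = 1 + 1 − 2 = 0  ✓
triangle: |1−5|=4 ≤ l₃=2 ≤ 1+5=6  ✗
parity: l₁+l₂+l₃ = 8 is even

triangle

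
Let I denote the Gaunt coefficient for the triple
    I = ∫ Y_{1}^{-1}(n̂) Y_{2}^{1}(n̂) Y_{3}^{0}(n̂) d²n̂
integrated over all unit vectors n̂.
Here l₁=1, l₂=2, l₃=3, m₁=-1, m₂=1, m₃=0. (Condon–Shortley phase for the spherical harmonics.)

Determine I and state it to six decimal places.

0.143048

Checks pass: Σm=0; 6 even; l₃=3∈[1,3].
(2·1+1)(2·2+1)(2·3+1) = 105
Δ: 0! 2! 4! / 7! → 1/105
sum: t=0:+1/4 = 1/4
3j²(1 2 3; 0 0 0) = Δ·Π!·Σ² = 3/35  (sign -1)
sum: t=0:+1/12 = 1/12
3j²(1 2 3; -1 1 0) = Δ·Π!·Σ² = 1/35  (sign -1)
combine: 4πI² = 105·3/35·1/35 = 9/35
take √, sign +1: I = 0.14304817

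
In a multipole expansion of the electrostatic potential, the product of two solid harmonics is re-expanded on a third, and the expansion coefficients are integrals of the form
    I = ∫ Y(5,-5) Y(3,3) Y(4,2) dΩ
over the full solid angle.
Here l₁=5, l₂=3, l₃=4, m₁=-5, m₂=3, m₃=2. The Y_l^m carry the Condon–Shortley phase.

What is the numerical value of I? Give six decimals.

m-sum 0 ✓  L=12 even ✓  2≤4≤8 ✓
Π(2lᵢ+1) = 11×7×9 = 693
triangle coeff Δ(5,3,4) = 1/180180
Σ_t [1,3]: t=1:−1/576 t=2:+1/144 t=3:−1/576 = 1/288
(3j)²=20/1001 [(5 3 4; 0 0 0)], sign=+1
Σ_t [4,4]: t=4:+1/34560 = 1/34560
(3j)²=5/286 [(5 3 4; -5 3 2)], sign=+1
⇒ 4πI² = 450/1859
I = (+1)√(450/1859/(4π)) = 0.13879110

0.138791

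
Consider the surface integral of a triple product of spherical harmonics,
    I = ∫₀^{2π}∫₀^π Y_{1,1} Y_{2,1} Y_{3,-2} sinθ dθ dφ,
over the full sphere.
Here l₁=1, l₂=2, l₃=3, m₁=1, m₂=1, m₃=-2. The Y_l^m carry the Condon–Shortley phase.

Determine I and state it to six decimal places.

Checks pass: Σm=0; 6 even; l₃=3∈[1,3].
(2·1+1)(2·2+1)(2·3+1) = 105
Δ: 0! 2! 4! / 7! → 1/105
sum: t=0:+1/4 = 1/4
3j²(1 2 3; 0 0 0) = Δ·Π!·Σ² = 3/35  (sign -1)
sum: t=0:+1/12 = 1/12
3j²(1 2 3; 1 1 -2) = Δ·Π!·Σ² = 2/21  (sign -1)
combine: 4πI² = 105·3/35·2/21 = 6/7
take √, sign +1: I = 0.26116903

0.261169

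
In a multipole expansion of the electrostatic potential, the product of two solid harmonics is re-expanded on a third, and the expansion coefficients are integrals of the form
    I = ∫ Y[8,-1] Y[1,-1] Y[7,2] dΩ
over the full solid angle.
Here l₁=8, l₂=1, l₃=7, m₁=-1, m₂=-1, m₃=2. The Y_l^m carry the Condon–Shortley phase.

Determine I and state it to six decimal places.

Checks pass: Σm=0; 16 even; l₃=7∈[7,9].
(2·8+1)(2·1+1)(2·7+1) = 765
Δ: 2! 14! 0! / 17! → 1/2040
sum: t=1:−1/25401600 = -1/25401600
3j²(8 1 7; 0 0 0) = Δ·Π!·Σ² = 8/255  (sign +1)
sum: t=0:+1/87091200 = 1/87091200
3j²(8 1 7; -1 -1 2) = Δ·Π!·Σ² = 7/680  (sign -1)
combine: 4πI² = 765·8/255·7/680 = 21/85
take √, sign -1: I = -0.14021525

-0.140215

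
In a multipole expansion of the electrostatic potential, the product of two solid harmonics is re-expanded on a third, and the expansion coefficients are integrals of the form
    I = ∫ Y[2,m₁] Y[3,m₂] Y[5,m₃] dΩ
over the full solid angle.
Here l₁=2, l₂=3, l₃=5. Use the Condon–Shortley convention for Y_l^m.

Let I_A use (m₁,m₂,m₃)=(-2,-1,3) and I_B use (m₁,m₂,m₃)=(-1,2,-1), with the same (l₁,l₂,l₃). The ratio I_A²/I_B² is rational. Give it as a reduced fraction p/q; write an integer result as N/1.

Same 2,3,5: normalisation and zero-m 3j drop out of the ratio.
A: Δ: 0! 4! 6! / 11! → 1/2310; sum: t=0:+1/1152 = 1/1152; 3j²(2 3 5; -2 -1 3) = Δ·Π!·Σ² = 1/33  (sign +1)
B: Δ: 0! 4! 6! / 11! → 1/2310; sum: t=0:+1/720 = 1/720; 3j²(2 3 5; -1 2 -1) = Δ·Π!·Σ² = 4/385  (sign +1)
I_A²/I_B² = (1/33)/(4/385) = 35/12

35/12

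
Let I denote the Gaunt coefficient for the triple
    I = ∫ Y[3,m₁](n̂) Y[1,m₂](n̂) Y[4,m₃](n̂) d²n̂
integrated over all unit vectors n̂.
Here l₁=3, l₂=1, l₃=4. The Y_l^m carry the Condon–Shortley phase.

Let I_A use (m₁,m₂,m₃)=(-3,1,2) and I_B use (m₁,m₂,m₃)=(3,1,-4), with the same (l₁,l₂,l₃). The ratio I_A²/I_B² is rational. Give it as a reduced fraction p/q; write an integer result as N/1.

l's match ⇒ only the (l;m) 3-j factors differ between A and B.
A: triangle coeff Δ(3,1,4) = 1/252; Σ_t [0,0]: t=0:+1/1440 = 1/1440; (3j)²=1/252 [(3 1 4; -3 1 2)], sign=+1
B: triangle coeff Δ(3,1,4) = 1/252; Σ_t [0,0]: t=0:+1/1440 = 1/1440; (3j)²=1/9 [(3 1 4; 3 1 -4)], sign=+1
I_A²/I_B² = (1/252)/(1/9) = 1/28

1/28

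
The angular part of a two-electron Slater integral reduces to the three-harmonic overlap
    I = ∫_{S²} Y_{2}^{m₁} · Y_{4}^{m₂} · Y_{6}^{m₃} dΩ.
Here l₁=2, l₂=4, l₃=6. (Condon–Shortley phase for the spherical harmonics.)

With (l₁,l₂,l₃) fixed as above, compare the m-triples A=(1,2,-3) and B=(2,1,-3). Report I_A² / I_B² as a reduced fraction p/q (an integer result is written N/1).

2/1

Same 2,4,6: normalisation and zero-m 3j drop out of the ratio.
A: Δ: 0! 4! 8! / 13! → 1/6435; sum: t=0:+1/8640 = 1/8640; 3j²(2 4 6; 1 2 -3) = Δ·Π!·Σ² = 28/715  (sign -1)
B: Δ: 0! 4! 8! / 13! → 1/6435; sum: t=0:+1/17280 = 1/17280; 3j²(2 4 6; 2 1 -3) = Δ·Π!·Σ² = 14/715  (sign -1)
I_A²/I_B² = (28/715)/(14/715) = 2/1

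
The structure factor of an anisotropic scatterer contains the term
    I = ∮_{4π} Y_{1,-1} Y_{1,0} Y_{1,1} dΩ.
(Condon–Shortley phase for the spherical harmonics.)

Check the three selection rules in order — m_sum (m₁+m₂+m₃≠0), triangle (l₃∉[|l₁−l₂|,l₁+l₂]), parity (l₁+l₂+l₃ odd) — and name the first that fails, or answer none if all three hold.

parity

Σmᵢ = 0  ✓
l₃∈[|l₁−l₂|,l₁+l₂]=[0,2], have l₃=1  ✓
Σlᵢ = 3 ⇒ odd  ✗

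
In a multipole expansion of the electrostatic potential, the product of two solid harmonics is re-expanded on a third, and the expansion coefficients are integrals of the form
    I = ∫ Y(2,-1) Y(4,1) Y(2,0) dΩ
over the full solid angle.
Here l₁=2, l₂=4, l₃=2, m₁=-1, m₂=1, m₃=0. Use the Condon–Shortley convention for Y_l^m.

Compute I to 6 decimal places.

Checks pass: Σm=0; 8 even; l₃=2∈[2,6].
(2·2+1)(2·4+1)(2·2+1) = 225
Δ: 4! 0! 4! / 9! → 1/630
sum: t=2:+1/16 = 1/16
3j²(2 4 2; 0 0 0) = Δ·Π!·Σ² = 2/35  (sign +1)
sum: t=3:−1/24 = -1/24
3j²(2 4 2; -1 1 0) = Δ·Π!·Σ² = 1/21  (sign -1)
combine: 4πI² = 225·2/35·1/21 = 30/49
take √, sign -1: I = -0.22072812

-0.220728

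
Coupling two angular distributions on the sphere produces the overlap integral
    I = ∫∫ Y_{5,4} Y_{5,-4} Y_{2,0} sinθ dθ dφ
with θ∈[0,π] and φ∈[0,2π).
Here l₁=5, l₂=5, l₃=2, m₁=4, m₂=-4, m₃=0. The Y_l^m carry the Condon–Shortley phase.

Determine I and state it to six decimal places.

m-sum 0 ✓  L=12 even ✓  0≤2≤10 ✓
Π(2lᵢ+1) = 11×11×5 = 605
triangle coeff Δ(5,5,2) = 1/38610
Σ_t [3,5]: t=3:−1/2880 t=4:+1/576 t=5:−1/2880 = 1/960
(3j)²=10/429 [(5 5 2; 0 0 0)], sign=+1
Σ_t [0,1]: t=0:+1/40320 t=1:−1/20160 = -1/40320
(3j)²=6/715 [(5 5 2; 4 -4 0)], sign=-1
⇒ 4πI² = 20/169
I = (-1)√(20/169/(4π)) = -0.09704356

-0.097044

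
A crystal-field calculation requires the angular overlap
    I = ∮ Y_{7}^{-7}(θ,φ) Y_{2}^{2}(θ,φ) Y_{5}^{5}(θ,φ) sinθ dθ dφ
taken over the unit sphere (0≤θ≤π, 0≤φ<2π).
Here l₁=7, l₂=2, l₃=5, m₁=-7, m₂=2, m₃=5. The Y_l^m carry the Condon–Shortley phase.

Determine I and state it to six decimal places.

-0.358536

Rules hold: Σm=0, L=14 even, 5≤5≤9.
N = 15·5·11 = 825
Δ = 4!·10!·0!/15! = 1/15015
Racah Σ t=2..2: t=2:+1/57600 = 1/57600
⇒ 3j(7 2 5; 0 0 0)² = 21/715, sgn -1
Racah Σ t=4..4: t=4:+1/87091200 = 1/87091200
⇒ 3j(7 2 5; -7 2 5)² = 1/15, sgn +1
4πI² = N·(3j₀)²·(3jₘ)² = 21/13
I = -1·√(1.61538/4π) = -0.35853622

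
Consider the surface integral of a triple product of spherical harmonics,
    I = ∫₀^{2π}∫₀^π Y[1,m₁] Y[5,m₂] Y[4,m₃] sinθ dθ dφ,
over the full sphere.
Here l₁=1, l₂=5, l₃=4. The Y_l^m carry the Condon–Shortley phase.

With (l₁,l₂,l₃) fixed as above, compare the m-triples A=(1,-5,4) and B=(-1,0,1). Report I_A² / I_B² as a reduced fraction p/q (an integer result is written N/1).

Same 1,5,4: normalisation and zero-m 3j drop out of the ratio.
A: Δ: 2! 0! 8! / 11! → 1/495; sum: t=0:+1/80640 = 1/80640; 3j²(1 5 4; 1 -5 4) = Δ·Π!·Σ² = 1/11  (sign +1)
B: Δ: 2! 0! 8! / 11! → 1/495; sum: t=2:+1/1440 = 1/1440; 3j²(1 5 4; -1 0 1) = Δ·Π!·Σ² = 2/99  (sign -1)
I_A²/I_B² = (1/11)/(2/99) = 9/2

9/2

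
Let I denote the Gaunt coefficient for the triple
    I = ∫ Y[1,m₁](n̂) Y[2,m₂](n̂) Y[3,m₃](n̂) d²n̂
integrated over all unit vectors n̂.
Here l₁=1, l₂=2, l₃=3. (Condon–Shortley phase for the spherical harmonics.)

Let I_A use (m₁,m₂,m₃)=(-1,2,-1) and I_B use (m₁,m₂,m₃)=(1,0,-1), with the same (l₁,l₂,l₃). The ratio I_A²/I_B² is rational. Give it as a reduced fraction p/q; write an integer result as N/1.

1/6

Same 1,2,3: normalisation and zero-m 3j drop out of the ratio.
A: Δ: 0! 2! 4! / 7! → 1/105; sum: t=0:+1/48 = 1/48; 3j²(1 2 3; -1 2 -1) = Δ·Π!·Σ² = 1/105  (sign +1)
B: Δ: 0! 2! 4! / 7! → 1/105; sum: t=0:+1/8 = 1/8; 3j²(1 2 3; 1 0 -1) = Δ·Π!·Σ² = 2/35  (sign +1)
I_A²/I_B² = (1/105)/(2/35) = 1/6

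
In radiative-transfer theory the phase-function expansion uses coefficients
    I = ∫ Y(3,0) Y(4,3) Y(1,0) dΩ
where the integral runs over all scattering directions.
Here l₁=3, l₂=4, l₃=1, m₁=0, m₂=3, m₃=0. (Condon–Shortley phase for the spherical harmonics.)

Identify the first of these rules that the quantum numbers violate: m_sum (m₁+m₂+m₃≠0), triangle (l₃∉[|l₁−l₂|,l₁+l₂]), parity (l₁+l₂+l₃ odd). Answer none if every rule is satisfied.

m_sum

Σmᵢ = 3  ✗
l₃∈[|l₁−l₂|,l₁+l₂]=[1,7], have l₃=1
Σlᵢ = 8 ⇒ even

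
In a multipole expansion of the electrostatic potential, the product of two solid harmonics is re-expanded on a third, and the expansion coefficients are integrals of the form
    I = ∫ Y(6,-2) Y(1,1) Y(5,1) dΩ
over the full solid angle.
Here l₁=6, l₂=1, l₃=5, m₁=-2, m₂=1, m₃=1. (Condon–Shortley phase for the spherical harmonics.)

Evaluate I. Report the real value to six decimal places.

m-sum 0 ✓  L=12 even ✓  5≤5≤7 ✓
Π(2lᵢ+1) = 13×3×11 = 429
triangle coeff Δ(6,1,5) = 1/858
Σ_t [1,1]: t=1:−1/14400 = -1/14400
(3j)²=6/143 [(6 1 5; 0 0 0)], sign=+1
Σ_t [2,2]: t=2:+1/34560 = 1/34560
(3j)²=14/429 [(6 1 5; -2 1 1)], sign=+1
⇒ 4πI² = 84/143
I = (+1)√(84/143/(4π)) = 0.21620548

0.216205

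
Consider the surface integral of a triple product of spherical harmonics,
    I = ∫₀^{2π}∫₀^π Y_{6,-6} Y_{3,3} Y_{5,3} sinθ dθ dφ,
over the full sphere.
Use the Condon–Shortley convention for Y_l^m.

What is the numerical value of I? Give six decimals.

-0.119512

Rules hold: Σm=0, L=14 even, 3≤5≤9.
N = 13·7·11 = 1001
Δ = 4!·8!·2!/15! = 1/675675
Racah Σ t=1..3: t=1:−1/8640 t=2:+1/2304 t=3:−1/8640 = 7/34560
⇒ 3j(6 3 5; 0 0 0)² = 7/429, sgn -1
Racah Σ t=4..4: t=4:+1/1935360 = 1/1935360
⇒ 3j(6 3 5; -6 3 3)² = 1/91, sgn +1
4πI² = N·(3j₀)²·(3jₘ)² = 7/39
I = -1·√(0.179487/4π) = -0.11951207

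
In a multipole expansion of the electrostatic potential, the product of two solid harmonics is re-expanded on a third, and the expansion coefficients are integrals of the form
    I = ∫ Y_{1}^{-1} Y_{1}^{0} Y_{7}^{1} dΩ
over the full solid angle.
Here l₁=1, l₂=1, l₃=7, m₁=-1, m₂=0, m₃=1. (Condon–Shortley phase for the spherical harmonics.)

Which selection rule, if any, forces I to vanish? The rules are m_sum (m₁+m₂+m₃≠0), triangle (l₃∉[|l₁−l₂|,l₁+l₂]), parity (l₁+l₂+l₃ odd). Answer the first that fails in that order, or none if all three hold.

triangle

m₁+m₂+m₃ = -1 + 0 + 1 = 0  ✓
triangle: |1−1|=0 ≤ l₃=7 ≤ 1+1=2  ✗
parity: l₁+l₂+l₃ = 9 is odd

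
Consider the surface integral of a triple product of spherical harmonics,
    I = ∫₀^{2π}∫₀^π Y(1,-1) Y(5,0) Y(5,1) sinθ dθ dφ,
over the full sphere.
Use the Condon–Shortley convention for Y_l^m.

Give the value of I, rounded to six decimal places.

l₁+l₂+l₃=11 is odd: 3j(l;000)=0 ⇒ I=0

0.000000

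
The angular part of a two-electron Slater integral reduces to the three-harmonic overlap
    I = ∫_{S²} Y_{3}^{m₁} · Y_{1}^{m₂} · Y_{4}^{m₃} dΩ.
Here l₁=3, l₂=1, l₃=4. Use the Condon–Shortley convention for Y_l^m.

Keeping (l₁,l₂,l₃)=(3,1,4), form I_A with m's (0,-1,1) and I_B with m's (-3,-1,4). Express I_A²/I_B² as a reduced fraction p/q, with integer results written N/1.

5/14

Same 3,1,4: normalisation and zero-m 3j drop out of the ratio.
A: Δ: 0! 6! 2! / 9! → 1/252; sum: t=0:+1/72 = 1/72; 3j²(3 1 4; 0 -1 1) = Δ·Π!·Σ² = 5/126  (sign -1)
B: Δ: 0! 6! 2! / 9! → 1/252; sum: t=0:+1/1440 = 1/1440; 3j²(3 1 4; -3 -1 4) = Δ·Π!·Σ² = 1/9  (sign +1)
I_A²/I_B² = (5/126)/(1/9) = 5/14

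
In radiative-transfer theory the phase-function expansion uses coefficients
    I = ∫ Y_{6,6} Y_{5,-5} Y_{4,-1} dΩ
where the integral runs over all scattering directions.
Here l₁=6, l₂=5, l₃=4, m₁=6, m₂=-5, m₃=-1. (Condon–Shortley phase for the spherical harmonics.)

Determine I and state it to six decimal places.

0.000000

l₁+l₂+l₃=15 is odd: 3j(l;000)=0 ⇒ I=0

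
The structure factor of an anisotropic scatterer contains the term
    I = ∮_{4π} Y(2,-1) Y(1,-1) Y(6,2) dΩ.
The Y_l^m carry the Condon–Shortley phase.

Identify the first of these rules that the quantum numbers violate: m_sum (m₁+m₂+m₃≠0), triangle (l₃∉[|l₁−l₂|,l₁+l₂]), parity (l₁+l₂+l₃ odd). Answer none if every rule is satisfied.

triangle

Σmᵢ = 0  ✓
l₃∈[|l₁−l₂|,l₁+l₂]=[1,3], have l₃=6  ✗
Σlᵢ = 9 ⇒ odd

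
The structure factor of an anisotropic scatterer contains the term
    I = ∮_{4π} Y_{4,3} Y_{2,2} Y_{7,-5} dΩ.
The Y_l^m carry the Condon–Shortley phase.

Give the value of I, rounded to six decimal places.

0.000000

|4−2|≤7≤4+2 violated ⇒ I = 0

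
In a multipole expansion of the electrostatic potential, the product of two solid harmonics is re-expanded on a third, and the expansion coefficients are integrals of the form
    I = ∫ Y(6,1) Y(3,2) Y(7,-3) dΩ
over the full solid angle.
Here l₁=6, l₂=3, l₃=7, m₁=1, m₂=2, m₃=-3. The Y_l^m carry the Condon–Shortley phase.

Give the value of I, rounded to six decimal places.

0.023482

m-sum 0 ✓  L=16 even ✓  3≤7≤9 ✓
Π(2lᵢ+1) = 13×7×15 = 1365
triangle coeff Δ(6,3,7) = 1/2042040
Σ_t [0,2]: t=0:+1/207360 t=1:−1/57600 t=2:+1/207360 = -1/129600
(3j)²=168/12155 [(6 3 7; 0 0 0)], sign=+1
Σ_t [1,2]: t=1:−1/414720 t=2:+1/362880 = 1/2903040
(3j)²=25/68068 [(6 3 7; 1 2 -3)], sign=+1
⇒ 4πI² = 3150/454597
I = (+1)√(3150/454597/(4π)) = 0.02348211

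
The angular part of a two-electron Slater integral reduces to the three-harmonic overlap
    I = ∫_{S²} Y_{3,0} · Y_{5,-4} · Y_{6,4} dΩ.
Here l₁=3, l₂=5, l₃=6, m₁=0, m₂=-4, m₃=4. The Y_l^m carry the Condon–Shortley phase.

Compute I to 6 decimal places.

-0.139560

m-sum 0 ✓  L=14 even ✓  2≤6≤8 ✓
Π(2lᵢ+1) = 7×11×13 = 1001
triangle coeff Δ(3,5,6) = 1/675675
Σ_t [0,2]: t=0:+1/8640 t=1:−1/2304 t=2:+1/8640 = -7/34560
(3j)²=7/429 [(3 5 6; 0 0 0)], sign=-1
Σ_t [0,1]: t=0:+1/60480 t=1:−1/161280 = 1/96768
(3j)²=15/1001 [(3 5 6; 0 -4 4)], sign=+1
⇒ 4πI² = 35/143
I = (-1)√(35/143/(4π)) = -0.13956004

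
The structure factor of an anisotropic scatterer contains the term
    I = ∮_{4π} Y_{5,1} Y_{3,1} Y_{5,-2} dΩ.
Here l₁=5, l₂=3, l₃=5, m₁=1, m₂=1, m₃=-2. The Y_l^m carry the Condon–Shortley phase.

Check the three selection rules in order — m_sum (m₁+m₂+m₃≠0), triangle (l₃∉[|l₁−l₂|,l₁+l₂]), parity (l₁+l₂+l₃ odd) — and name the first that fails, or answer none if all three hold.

Σmᵢ = 0  ✓
l₃∈[|l₁−l₂|,l₁+l₂]=[2,8], have l₃=5  ✓
Σlᵢ = 13 ⇒ odd  ✗

parity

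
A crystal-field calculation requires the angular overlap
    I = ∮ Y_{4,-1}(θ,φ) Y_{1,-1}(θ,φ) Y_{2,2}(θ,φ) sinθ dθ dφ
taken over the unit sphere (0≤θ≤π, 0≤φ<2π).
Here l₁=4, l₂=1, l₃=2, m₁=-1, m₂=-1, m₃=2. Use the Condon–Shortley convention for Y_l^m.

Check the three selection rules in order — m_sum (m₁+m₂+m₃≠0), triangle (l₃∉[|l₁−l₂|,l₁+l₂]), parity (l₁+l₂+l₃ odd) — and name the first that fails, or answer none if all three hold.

azimuthal sum: -1 − 1 + 2 = 0  ✓
3 ≤ 2 ≤ 5 (triangle on l)  ✗
L = 4 + 1 + 2 = 7 (odd)

triangle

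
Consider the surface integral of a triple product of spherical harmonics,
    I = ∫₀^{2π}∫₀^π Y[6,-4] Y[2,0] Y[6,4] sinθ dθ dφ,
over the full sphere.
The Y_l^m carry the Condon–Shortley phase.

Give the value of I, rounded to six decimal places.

Rules hold: Σm=0, L=14 even, 4≤6≤8.
N = 13·5·13 = 845
Δ = 2!·10!·2!/15! = 1/90090
Racah Σ t=0..2: t=0:+1/69120 t=1:−1/14400 t=2:+1/69120 = -7/172800
⇒ 3j(6 2 6; 0 0 0)² = 14/715, sgn -1
Racah Σ t=0..2: t=0:+1/14515200 t=1:−1/362880 t=2:+1/322560 = 1/2419200
⇒ 3j(6 2 6; -4 0 4)² = 2/5005, sgn +1
4πI² = N·(3j₀)²·(3jₘ)² = 4/605
I = -1·√(0.00661157/4π) = -0.02293757

-0.022938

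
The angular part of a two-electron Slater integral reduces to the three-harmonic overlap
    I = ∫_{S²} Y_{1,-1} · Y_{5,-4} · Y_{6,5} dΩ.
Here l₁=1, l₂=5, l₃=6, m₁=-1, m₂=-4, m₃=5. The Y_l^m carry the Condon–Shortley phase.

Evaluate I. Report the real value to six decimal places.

Rules hold: Σm=0, L=12 even, 4≤6≤6.
N = 3·11·13 = 429
Δ = 0!·2!·10!/13! = 1/858
Racah Σ t=0..0: t=0:+1/14400 = 1/14400
⇒ 3j(1 5 6; 0 0 0)² = 6/143, sgn +1
Racah Σ t=0..0: t=0:+1/725760 = 1/725760
⇒ 3j(1 5 6; -1 -4 5)² = 5/78, sgn -1
4πI² = N·(3j₀)²·(3jₘ)² = 15/13
I = -1·√(1.15385/4π) = -0.30301841

-0.303018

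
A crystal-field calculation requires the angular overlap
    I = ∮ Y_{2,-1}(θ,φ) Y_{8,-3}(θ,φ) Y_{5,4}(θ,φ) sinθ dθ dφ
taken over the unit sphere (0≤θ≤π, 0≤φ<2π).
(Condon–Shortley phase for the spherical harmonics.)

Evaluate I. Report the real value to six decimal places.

0.000000

triangle: need 6≤l₃≤10, have 5; I=0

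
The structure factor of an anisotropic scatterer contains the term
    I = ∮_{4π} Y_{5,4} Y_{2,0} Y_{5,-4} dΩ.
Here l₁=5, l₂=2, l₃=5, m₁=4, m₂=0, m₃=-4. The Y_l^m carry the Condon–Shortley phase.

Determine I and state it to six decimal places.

-0.097044

m-sum 0 ✓  L=12 even ✓  3≤5≤7 ✓
Π(2lᵢ+1) = 11×5×11 = 605
triangle coeff Δ(5,2,5) = 1/38610
Σ_t [0,2]: t=0:+1/2880 t=1:−1/576 t=2:+1/2880 = -1/960
(3j)²=10/429 [(5 2 5; 0 0 0)], sign=+1
Σ_t [0,1]: t=0:+1/20160 t=1:−1/40320 = 1/40320
(3j)²=6/715 [(5 2 5; 4 0 -4)], sign=-1
⇒ 4πI² = 20/169
I = (-1)√(20/169/(4π)) = -0.09704356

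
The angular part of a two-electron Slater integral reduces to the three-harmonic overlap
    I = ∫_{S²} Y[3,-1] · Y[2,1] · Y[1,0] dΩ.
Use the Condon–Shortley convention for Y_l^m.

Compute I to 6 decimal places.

-0.233597

Rules hold: Σm=0, L=6 even, 1≤1≤5.
N = 7·5·3 = 105
Δ = 4!·2!·0!/7! = 1/105
Racah Σ t=2..2: t=2:+1/4 = 1/4
⇒ 3j(3 2 1; 0 0 0)² = 3/35, sgn -1
Racah Σ t=3..3: t=3:−1/6 = -1/6
⇒ 3j(3 2 1; -1 1 0)² = 8/105, sgn +1
4πI² = N·(3j₀)²·(3jₘ)² = 24/35
I = -1·√(0.685714/4π) = -0.23359668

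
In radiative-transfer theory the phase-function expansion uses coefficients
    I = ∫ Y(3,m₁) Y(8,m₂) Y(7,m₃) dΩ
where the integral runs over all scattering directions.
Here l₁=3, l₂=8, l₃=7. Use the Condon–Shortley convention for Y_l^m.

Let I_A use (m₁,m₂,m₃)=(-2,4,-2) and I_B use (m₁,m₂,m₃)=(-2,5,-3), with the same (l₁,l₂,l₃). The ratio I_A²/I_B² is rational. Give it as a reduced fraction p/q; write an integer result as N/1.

Same 3,8,7: normalisation and zero-m 3j drop out of the ratio.
A: Δ: 4! 2! 12! / 19! → 1/5290740; sum: t=3:−1/26127360 t=4:+1/23224320 = 1/209018880; 3j²(3 8 7; -2 4 -2) = Δ·Π!·Σ² = 275/1058148  (sign -1)
B: Δ: 4! 2! 12! / 19! → 1/5290740; sum: t=3:−1/87091200 t=4:+1/52254720 = 1/130636800; 3j²(3 8 7; -2 5 -3) = Δ·Π!·Σ² = 88/20349  (sign +1)
I_A²/I_B² = (275/1058148)/(88/20349) = 25/416

25/416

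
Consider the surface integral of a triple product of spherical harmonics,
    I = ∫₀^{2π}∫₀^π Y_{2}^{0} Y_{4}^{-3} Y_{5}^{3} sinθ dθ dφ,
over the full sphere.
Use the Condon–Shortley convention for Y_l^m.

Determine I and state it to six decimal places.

Σlᵢ=11 odd — θ-integrand is odd under cosθ→−cosθ; I=0

0.000000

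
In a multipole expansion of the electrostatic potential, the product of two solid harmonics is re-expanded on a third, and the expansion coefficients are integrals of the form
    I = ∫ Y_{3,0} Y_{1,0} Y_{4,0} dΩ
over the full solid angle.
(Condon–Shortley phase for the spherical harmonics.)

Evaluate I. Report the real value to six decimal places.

0.246233

Rules hold: Σm=0, L=8 even, 2≤4≤4.
N = 7·3·9 = 189
Δ = 0!·6!·2!/9! = 1/252
Racah Σ t=0..0: t=0:+1/36 = 1/36
⇒ 3j(3 1 4; 0 0 0)² = 4/63, sgn +1
(m-triple is (0,0,0) — same symbol as above.)
4πI² = N·(3j₀)²·(3jₘ)² = 16/21
I = +1·√(0.761905/4π) = 0.24623252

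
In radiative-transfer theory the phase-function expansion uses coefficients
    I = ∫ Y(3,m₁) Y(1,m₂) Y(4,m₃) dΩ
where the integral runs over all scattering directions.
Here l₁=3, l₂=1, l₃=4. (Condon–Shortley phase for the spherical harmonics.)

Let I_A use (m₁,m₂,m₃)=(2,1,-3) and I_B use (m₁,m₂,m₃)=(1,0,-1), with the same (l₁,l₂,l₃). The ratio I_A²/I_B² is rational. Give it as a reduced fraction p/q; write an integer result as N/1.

7/5

Shared (l₁,l₂,l₃)=(3,1,4): N and (l;000)² cancel in I_A²/I_B².
A: Δ = 0!·6!·2!/9! = 1/252; Racah Σ t=0..0: t=0:+1/240 = 1/240; ⇒ 3j(3 1 4; 2 1 -3)² = 1/12, sgn -1
B: Δ = 0!·6!·2!/9! = 1/252; Racah Σ t=0..0: t=0:+1/48 = 1/48; ⇒ 3j(3 1 4; 1 0 -1)² = 5/84, sgn -1
I_A²/I_B² = (1/12)/(5/84) = 7/5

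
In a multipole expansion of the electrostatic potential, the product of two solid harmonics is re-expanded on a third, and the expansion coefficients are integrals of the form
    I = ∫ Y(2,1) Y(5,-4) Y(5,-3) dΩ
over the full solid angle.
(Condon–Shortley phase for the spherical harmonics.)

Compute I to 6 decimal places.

1 − 4 − 3 = -6 ≠ 0: azimuthal integral kills it; I = 0

0.000000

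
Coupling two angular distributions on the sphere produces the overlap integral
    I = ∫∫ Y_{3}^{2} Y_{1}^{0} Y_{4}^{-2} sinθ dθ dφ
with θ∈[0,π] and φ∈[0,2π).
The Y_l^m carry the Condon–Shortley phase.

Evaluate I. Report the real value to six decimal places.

0.213244

Rules hold: Σm=0, L=8 even, 2≤4≤4.
N = 7·3·9 = 189
Δ = 0!·6!·2!/9! = 1/252
Racah Σ t=0..0: t=0:+1/36 = 1/36
⇒ 3j(3 1 4; 0 0 0)² = 4/63, sgn +1
Racah Σ t=0..0: t=0:+1/120 = 1/120
⇒ 3j(3 1 4; 2 0 -2)² = 1/21, sgn +1
4πI² = N·(3j₀)²·(3jₘ)² = 4/7
I = +1·√(0.571429/4π) = 0.21324362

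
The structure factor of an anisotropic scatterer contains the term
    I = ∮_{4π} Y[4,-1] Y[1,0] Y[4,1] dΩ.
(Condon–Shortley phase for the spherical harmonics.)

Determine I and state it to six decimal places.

l₁+l₂+l₃=9 is odd: 3j(l;000)=0 ⇒ I=0

0.000000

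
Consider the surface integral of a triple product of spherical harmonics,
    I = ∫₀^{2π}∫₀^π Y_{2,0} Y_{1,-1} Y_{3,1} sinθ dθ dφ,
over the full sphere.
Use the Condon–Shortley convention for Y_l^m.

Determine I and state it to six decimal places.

-0.202301

Rules hold: Σm=0, L=6 even, 1≤3≤3.
N = 5·3·7 = 105
Δ = 0!·4!·2!/7! = 1/105
Racah Σ t=0..0: t=0:+1/4 = 1/4
⇒ 3j(2 1 3; 0 0 0)² = 3/35, sgn -1
Racah Σ t=0..0: t=0:+1/8 = 1/8
⇒ 3j(2 1 3; 0 -1 1)² = 2/35, sgn +1
4πI² = N·(3j₀)²·(3jₘ)² = 18/35
I = -1·√(0.514286/4π) = -0.20230066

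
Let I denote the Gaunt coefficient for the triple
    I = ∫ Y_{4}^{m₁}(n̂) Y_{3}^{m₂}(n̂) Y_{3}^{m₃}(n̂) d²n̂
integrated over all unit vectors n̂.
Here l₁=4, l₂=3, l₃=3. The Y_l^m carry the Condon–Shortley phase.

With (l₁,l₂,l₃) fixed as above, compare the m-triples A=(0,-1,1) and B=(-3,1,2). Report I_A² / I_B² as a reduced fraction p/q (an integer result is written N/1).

1/14

Same 4,3,3: normalisation and zero-m 3j drop out of the ratio.
A: Δ: 4! 4! 2! / 11! → 1/34650; sum: t=0:+1/1152 t=1:−1/36 t=2:+1/32 = 5/1152; 3j²(4 3 3; 0 -1 1) = Δ·Π!·Σ² = 1/1386  (sign +1)
B: Δ: 4! 4! 2! / 11! → 1/34650; sum: t=3:−1/144 t=4:+1/288 = -1/288; 3j²(4 3 3; -3 1 2) = Δ·Π!·Σ² = 1/99  (sign +1)
I_A²/I_B² = (1/1386)/(1/99) = 1/14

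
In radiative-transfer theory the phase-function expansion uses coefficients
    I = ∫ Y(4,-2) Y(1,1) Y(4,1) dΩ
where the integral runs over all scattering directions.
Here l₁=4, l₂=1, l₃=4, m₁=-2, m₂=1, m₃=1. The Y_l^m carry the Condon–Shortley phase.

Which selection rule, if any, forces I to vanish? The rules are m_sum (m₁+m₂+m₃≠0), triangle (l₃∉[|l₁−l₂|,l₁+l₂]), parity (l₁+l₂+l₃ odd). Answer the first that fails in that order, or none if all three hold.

m₁+m₂+m₃ = -2 + 1 + 1 = 0  ✓
triangle: |4−1|=3 ≤ l₃=4 ≤ 4+1=5  ✓
parity: l₁+l₂+l₃ = 9 is odd  ✗

parity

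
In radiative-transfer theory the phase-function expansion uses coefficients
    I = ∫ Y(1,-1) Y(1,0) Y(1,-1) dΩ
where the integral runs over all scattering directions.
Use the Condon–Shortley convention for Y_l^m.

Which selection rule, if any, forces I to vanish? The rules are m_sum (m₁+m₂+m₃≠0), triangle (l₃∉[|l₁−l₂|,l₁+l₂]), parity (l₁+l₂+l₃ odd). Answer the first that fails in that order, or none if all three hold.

Σmᵢ = -2  ✗
l₃∈[|l₁−l₂|,l₁+l₂]=[0,2], have l₃=1
Σlᵢ = 3 ⇒ odd

m_sum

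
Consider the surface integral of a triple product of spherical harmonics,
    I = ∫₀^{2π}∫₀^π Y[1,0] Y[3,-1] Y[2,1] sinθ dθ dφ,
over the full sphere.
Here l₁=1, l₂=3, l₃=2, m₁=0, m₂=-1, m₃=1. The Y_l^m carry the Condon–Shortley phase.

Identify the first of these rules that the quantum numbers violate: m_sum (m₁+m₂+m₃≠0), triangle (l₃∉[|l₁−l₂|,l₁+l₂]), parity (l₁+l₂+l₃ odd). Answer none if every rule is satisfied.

none

azimuthal sum: 0 − 1 + 1 = 0  ✓
2 ≤ 2 ≤ 4 (triangle on l)  ✓
L = 1 + 3 + 2 = 6 (even)  ✓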